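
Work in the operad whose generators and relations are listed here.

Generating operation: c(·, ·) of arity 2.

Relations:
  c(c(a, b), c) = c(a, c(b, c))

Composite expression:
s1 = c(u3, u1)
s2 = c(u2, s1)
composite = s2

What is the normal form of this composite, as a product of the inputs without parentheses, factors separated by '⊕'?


Every regrouping of c is equal, so read the u-inputs in written order.
c(u3, u1) linearizes to u3 ⊕ u1
c(u2, c(u3, u1)) linearizes to u2 ⊕ u3 ⊕ u1

u2 ⊕ u3 ⊕ u1


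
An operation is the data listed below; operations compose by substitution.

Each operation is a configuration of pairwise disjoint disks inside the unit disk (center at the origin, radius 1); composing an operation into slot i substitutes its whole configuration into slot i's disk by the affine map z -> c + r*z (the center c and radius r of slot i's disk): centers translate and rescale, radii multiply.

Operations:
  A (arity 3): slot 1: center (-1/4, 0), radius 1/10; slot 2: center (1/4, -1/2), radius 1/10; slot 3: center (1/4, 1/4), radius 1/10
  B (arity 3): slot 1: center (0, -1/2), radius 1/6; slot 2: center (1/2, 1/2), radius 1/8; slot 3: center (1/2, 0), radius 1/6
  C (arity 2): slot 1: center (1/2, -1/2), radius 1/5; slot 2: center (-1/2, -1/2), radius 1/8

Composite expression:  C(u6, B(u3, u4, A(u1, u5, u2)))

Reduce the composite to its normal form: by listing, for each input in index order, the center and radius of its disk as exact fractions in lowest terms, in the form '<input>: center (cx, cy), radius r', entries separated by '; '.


u1: center (-85/192, -1/2), radius 1/480; u2: center (-83/192, -95/192), radius 1/480; u3: center (-1/2, -9/16), radius 1/48; u4: center (-7/16, -7/16), radius 1/64; u5: center (-83/192, -49/96), radius 1/480; u6: center (1/2, -1/2), radius 1/5

Below C, radii multiply path by path; the u-disk centers shift.
input u6: applying the 1 nested substitution gives center (1/2, -1/2), radius 1/5
input u3: applying the 2 nested substitutions gives center (-1/2, -9/16), radius 1/48
input u4: applying the 2 nested substitutions gives center (-7/16, -7/16), radius 1/64
input u1: applying the 3 nested substitutions gives center (-85/192, -1/2), radius 1/480
input u5: applying the 3 nested substitutions gives center (-83/192, -49/96), radius 1/480
input u2: applying the 3 nested substitutions gives center (-83/192, -95/192), radius 1/480


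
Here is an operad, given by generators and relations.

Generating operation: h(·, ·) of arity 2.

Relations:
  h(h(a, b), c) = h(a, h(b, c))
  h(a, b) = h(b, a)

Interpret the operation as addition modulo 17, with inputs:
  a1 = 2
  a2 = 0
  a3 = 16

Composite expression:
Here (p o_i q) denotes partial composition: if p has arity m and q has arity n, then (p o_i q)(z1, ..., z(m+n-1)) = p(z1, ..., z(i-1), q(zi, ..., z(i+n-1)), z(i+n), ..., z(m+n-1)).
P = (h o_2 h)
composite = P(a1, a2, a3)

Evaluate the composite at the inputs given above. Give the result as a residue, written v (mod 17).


h(a2, a3) = 16
h(a1, h(a2, a3)) = 1

1 (mod 17)


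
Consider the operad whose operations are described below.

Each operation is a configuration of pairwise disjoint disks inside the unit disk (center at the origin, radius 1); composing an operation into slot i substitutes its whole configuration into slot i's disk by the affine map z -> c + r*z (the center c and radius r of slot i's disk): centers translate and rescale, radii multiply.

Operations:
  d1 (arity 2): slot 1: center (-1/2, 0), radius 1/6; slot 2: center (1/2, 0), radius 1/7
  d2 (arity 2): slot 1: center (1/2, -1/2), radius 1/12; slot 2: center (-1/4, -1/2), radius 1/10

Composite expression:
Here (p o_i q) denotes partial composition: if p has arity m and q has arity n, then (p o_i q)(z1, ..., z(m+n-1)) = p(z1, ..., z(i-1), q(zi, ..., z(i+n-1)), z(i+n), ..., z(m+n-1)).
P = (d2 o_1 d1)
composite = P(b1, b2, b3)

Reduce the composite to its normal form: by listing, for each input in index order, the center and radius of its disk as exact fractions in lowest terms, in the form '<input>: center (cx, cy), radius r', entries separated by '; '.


Nesting under d2 composes maps z -> c + r*z down each b-path.
b1: after 2 affine steps, its disk has center (11/24, -1/2), radius 1/72
b2: after 2 affine steps, its disk has center (13/24, -1/2), radius 1/84
b3: after 1 affine step, its disk has center (-1/4, -1/2), radius 1/10

b1: center (11/24, -1/2), radius 1/72; b2: center (13/24, -1/2), radius 1/84; b3: center (-1/4, -1/2), radius 1/10


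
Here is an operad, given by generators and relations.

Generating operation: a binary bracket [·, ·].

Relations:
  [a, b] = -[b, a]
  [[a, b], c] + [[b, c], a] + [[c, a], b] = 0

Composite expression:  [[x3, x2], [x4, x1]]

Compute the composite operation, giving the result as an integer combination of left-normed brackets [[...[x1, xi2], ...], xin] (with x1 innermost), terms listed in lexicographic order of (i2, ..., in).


A multilinear Lie element is pinned by x1-initial words (x1 innermost).
Composite bracket: [[x3, x2], [x4, x1]]
Applying ab - ba throughout gives 8 signed words (2^3 = 8).
Only words starting with x1 matter:
  x1x4x2x3 (sign -1) contributes -[[[x1, x4], x2], x3]
  x1x4x3x2 (sign +1) contributes +[[[x1, x4], x3], x2]

-[[[x1, x4], x2], x3] + [[[x1, x4], x3], x2]


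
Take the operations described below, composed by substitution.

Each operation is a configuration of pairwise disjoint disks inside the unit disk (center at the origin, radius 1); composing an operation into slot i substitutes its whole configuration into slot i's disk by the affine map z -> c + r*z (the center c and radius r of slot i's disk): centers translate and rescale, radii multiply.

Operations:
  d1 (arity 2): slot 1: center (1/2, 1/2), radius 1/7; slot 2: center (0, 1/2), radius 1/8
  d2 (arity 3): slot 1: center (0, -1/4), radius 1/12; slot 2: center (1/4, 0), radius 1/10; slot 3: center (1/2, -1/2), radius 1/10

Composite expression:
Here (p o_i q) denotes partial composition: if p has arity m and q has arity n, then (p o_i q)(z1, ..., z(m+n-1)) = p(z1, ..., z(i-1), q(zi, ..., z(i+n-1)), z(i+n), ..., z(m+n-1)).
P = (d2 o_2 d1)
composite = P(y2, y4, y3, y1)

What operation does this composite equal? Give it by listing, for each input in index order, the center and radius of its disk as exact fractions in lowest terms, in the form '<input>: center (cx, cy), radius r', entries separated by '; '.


y1: center (1/2, -1/2), radius 1/10; y2: center (0, -1/4), radius 1/12; y3: center (1/4, 1/20), radius 1/80; y4: center (3/10, 1/20), radius 1/70


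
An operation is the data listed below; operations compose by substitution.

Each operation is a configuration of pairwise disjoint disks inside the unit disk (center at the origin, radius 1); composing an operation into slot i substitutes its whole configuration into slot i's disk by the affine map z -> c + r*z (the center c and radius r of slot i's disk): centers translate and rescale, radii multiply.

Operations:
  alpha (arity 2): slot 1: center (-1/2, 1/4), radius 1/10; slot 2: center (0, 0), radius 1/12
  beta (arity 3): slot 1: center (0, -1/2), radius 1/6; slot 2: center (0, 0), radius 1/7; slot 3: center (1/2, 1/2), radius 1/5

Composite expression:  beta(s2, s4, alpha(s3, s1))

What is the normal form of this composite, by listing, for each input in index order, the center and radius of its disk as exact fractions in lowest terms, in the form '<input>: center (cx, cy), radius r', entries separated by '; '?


s1: center (1/2, 1/2), radius 1/60; s2: center (0, -1/2), radius 1/6; s3: center (2/5, 11/20), radius 1/50; s4: center (0, 0), radius 1/7

Below beta, radii multiply path by path; the s-disk centers shift.
for s2, the 1-step affine chain lands on center (0, -1/2), radius 1/6
for s4, the 1-step affine chain lands on center (0, 0), radius 1/7
for s3, the 2-step affine chain lands on center (2/5, 11/20), radius 1/50
for s1, the 2-step affine chain lands on center (1/2, 1/2), radius 1/60


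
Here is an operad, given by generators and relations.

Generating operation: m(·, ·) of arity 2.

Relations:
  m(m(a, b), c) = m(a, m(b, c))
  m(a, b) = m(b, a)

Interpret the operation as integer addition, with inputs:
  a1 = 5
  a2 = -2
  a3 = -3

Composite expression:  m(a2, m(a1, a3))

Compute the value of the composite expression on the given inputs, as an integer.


0

m(a1, a3) = 2
m(a2, m(a1, a3)) = 0


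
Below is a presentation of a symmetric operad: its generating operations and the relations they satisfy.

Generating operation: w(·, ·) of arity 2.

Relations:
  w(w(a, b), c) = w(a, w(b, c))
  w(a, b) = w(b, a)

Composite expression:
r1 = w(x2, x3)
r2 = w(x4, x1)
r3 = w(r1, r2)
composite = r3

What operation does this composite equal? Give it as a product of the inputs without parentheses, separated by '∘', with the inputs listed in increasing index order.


x1 ∘ x2 ∘ x3 ∘ x4

Any arrangement under w is one operation, so sort the x-inputs.
w(x2, x3) unparenthesizes to x2 ∘ x3
w(x4, x1) unparenthesizes to x4 ∘ x1
w(w(x2, x3), w(x4, x1)) unparenthesizes to x2 ∘ x3 ∘ x4 ∘ x1
the factors in increasing index order: x1 ∘ x2 ∘ x3 ∘ x4


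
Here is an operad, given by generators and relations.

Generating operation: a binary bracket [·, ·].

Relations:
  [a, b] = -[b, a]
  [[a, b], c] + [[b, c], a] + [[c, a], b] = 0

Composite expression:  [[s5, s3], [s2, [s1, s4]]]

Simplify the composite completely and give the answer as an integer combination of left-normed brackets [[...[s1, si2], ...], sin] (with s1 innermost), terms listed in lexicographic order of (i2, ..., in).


A multilinear Lie element is pinned by s1-initial words (s1 innermost).
Composite bracket: [[s5, s3], [s2, [s1, s4]]]
Under [a, b] = ab - ba we get 16 signed associative words (2^4 = 16).
Coefficients come from the s1-initial words:
  from s1s4s2s3s5, sign -1: term -[[[[s1, s4], s2], s3], s5]
  from s1s4s2s5s3, sign +1: term +[[[[s1, s4], s2], s5], s3]

-[[[[s1, s4], s2], s3], s5] + [[[[s1, s4], s2], s5], s3]


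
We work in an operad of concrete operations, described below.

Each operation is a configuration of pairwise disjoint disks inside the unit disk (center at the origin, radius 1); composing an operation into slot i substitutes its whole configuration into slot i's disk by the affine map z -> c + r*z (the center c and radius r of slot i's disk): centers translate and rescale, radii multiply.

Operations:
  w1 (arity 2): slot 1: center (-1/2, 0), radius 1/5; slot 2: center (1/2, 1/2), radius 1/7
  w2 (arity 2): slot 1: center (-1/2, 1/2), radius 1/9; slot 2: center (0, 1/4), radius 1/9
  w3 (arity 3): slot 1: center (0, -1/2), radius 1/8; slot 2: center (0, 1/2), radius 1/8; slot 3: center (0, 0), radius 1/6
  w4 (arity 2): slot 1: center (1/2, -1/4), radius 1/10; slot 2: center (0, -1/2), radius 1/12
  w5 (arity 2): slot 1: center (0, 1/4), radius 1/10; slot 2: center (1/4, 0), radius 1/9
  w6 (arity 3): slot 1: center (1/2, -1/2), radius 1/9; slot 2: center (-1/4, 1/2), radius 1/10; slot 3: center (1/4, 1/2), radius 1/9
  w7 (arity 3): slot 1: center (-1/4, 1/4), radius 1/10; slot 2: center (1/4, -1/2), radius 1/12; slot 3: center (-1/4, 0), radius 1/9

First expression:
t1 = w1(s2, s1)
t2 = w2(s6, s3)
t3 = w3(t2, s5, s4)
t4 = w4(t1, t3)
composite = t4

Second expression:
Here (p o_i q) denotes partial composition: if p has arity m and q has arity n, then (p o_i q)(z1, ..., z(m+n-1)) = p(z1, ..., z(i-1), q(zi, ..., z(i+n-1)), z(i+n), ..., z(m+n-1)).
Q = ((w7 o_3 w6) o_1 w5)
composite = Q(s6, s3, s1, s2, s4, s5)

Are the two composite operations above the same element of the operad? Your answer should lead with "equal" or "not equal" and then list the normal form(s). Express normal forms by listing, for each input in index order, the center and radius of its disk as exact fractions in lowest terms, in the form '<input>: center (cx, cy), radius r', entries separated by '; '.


The first expression, normalized: s1: center (11/20, -1/5), radius 1/70; s2: center (9/20, -1/4), radius 1/50; s3: center (0, -69/128), radius 1/864; s4: center (0, -1/2), radius 1/72; s5: center (0, -11/24), radius 1/96; s6: center (-1/192, -103/192), radius 1/864
The second expression, normalized: s1: center (1/4, -1/2), radius 1/12; s2: center (-7/36, -1/18), radius 1/81; s3: center (-9/40, 1/4), radius 1/90; s4: center (-5/18, 1/18), radius 1/90; s5: center (-2/9, 1/18), radius 1/81; s6: center (-1/4, 11/40), radius 1/100
Distinct normal forms: not equal.

not equal; first: s1: center (11/20, -1/5), radius 1/70; s2: center (9/20, -1/4), radius 1/50; s3: center (0, -69/128), radius 1/864; s4: center (0, -1/2), radius 1/72; s5: center (0, -11/24), radius 1/96; s6: center (-1/192, -103/192), radius 1/864; second: s1: center (1/4, -1/2), radius 1/12; s2: center (-7/36, -1/18), radius 1/81; s3: center (-9/40, 1/4), radius 1/90; s4: center (-5/18, 1/18), radius 1/90; s5: center (-2/9, 1/18), radius 1/81; s6: center (-1/4, 11/40), radius 1/100


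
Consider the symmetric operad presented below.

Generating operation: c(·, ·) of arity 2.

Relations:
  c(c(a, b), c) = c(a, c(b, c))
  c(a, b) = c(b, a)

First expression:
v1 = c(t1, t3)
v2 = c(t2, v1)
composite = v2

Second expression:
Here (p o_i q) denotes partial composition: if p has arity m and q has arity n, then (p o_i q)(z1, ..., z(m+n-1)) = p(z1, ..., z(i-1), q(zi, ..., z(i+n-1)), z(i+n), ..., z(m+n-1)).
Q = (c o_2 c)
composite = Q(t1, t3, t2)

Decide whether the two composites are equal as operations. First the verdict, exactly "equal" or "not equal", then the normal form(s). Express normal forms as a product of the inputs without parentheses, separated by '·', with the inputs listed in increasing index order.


equal — both sides give t1 · t2 · t3

The first expression, normalized: t1 · t2 · t3
The second expression, normalized: t1 · t2 · t3
The normal forms match — equal.


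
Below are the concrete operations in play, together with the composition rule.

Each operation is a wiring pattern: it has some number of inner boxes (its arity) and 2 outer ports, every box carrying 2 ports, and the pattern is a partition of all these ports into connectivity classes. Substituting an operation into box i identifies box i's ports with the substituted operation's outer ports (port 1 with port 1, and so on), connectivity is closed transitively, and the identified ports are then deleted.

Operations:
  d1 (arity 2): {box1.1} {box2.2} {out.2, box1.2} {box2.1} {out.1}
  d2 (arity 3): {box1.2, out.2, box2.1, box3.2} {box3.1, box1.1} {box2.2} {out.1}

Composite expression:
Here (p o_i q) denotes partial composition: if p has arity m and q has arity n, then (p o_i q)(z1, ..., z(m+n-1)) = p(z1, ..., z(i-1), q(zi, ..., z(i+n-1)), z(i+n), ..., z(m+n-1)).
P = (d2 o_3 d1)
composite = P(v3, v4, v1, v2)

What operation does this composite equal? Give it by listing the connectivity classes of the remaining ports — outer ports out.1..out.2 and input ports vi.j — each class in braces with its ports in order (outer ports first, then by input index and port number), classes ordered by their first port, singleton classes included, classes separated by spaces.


Reachability decides: close wires over d2-identified ports.
after d1, the pattern on (v1, v2) reads {out.1} {out.2, v1.2} {v1.1} {v2.1} {v2.2} (out.j = its outer ports)
after d2, the pattern on (v3, v4, v1, v2) reads {out.1} {out.2, v1.2, v3.2, v4.1} {v1.1} {v2.1} {v2.2} {v3.1} {v4.2} (out.j = its outer ports)

{out.1} {out.2, v1.2, v3.2, v4.1} {v1.1} {v2.1} {v2.2} {v3.1} {v4.2}


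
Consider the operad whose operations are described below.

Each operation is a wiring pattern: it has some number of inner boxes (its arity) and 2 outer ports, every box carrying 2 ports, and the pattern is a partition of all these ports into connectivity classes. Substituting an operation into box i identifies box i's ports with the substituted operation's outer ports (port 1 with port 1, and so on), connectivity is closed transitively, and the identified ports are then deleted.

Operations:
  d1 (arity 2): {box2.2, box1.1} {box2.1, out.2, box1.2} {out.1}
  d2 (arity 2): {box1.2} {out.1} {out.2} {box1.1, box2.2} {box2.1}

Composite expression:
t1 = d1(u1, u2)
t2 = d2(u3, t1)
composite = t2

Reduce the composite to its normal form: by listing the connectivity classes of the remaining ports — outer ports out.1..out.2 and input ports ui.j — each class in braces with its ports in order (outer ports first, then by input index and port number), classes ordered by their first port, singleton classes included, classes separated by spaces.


{out.1} {out.2} {u1.1, u2.2} {u1.2, u2.1, u3.1} {u3.2}


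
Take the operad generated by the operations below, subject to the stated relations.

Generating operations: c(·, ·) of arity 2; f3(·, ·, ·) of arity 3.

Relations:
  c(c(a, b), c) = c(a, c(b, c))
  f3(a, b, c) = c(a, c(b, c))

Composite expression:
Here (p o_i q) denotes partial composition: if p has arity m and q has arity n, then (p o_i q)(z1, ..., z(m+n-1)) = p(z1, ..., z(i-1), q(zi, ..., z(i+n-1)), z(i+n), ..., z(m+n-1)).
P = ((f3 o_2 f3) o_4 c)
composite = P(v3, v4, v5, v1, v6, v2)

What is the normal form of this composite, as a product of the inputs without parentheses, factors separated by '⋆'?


Under associativity of f3, the answer is the v's in reading order.
c(v1, v6) collapses to v1 ⋆ v6
f3(v4, v5, c(v1, v6)) collapses to v4 ⋆ v5 ⋆ v1 ⋆ v6
f3(v3, f3(v4, v5, c(v1, v6)), v2) collapses to v3 ⋆ v4 ⋆ v5 ⋆ v1 ⋆ v6 ⋆ v2

v3 ⋆ v4 ⋆ v5 ⋆ v1 ⋆ v6 ⋆ v2


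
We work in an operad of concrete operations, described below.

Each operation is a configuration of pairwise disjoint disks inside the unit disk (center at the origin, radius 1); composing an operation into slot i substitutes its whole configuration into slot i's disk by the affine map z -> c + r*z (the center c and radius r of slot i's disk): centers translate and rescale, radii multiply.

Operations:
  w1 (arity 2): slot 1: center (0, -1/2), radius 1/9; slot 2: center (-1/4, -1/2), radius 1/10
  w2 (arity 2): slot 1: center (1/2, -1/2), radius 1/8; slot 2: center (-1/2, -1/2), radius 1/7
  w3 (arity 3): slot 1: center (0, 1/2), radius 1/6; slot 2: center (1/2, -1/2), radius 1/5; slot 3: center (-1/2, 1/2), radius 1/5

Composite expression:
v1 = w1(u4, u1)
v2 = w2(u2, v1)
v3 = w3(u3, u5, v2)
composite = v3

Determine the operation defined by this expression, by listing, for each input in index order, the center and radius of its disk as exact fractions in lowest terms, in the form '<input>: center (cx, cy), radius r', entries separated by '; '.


Below w3, radii multiply path by path; the u-disk centers shift.
u3: after 1 affine step, its disk has center (0, 1/2), radius 1/6
u5: after 1 affine step, its disk has center (1/2, -1/2), radius 1/5
u2: after 2 affine steps, its disk has center (-2/5, 2/5), radius 1/40
u4: after 3 affine steps, its disk has center (-3/5, 27/70), radius 1/315
u1: after 3 affine steps, its disk has center (-17/28, 27/70), radius 1/350

u1: center (-17/28, 27/70), radius 1/350; u2: center (-2/5, 2/5), radius 1/40; u3: center (0, 1/2), radius 1/6; u4: center (-3/5, 27/70), radius 1/315; u5: center (1/2, -1/2), radius 1/5


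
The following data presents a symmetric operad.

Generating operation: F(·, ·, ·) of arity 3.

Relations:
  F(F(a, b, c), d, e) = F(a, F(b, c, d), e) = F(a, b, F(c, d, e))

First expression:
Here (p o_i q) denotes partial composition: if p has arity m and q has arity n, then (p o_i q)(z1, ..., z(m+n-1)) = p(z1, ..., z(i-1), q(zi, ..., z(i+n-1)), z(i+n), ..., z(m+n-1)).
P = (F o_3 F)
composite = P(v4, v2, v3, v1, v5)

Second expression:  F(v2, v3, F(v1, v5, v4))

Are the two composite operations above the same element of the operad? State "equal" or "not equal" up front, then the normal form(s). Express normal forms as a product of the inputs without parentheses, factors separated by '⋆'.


not equal: they reduce to v4 ⋆ v2 ⋆ v3 ⋆ v1 ⋆ v5 and v2 ⋆ v3 ⋆ v1 ⋆ v5 ⋆ v4

In normal form, the first expression is v4 ⋆ v2 ⋆ v3 ⋆ v1 ⋆ v5
In normal form, the second expression is v2 ⋆ v3 ⋆ v1 ⋆ v5 ⋆ v4
The forms do not match — not equal.


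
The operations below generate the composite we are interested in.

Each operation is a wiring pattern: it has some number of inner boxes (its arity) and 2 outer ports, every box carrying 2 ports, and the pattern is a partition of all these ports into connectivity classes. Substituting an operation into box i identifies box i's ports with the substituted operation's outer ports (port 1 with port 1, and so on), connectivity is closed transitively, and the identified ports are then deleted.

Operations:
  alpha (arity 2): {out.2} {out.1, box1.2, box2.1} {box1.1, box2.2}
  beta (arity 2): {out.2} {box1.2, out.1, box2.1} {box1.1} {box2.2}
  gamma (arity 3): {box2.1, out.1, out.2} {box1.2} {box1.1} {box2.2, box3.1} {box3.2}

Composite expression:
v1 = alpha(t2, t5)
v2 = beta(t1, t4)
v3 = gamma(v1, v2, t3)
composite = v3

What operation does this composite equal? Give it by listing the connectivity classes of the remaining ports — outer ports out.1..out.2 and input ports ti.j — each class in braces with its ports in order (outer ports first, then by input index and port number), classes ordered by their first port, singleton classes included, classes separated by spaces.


{out.1, out.2, t1.2, t4.1} {t1.1} {t2.1, t5.2} {t2.2, t5.1} {t3.1} {t3.2} {t4.2}

Connectivity passes through glued gamma-boundaries; trace each wire chain.
through alpha, on inputs (t2, t5): {out.1, t2.2, t5.1} {out.2} {t2.1, t5.2} (out.j = stage outer ports)
through beta, on inputs (t1, t4): {out.1, t1.2, t4.1} {out.2} {t1.1} {t4.2} (out.j = stage outer ports)
through gamma, on inputs (t2, t5, t1, t4, t3): {out.1, out.2, t1.2, t4.1} {t1.1} {t2.1, t5.2} {t2.2, t5.1} {t3.1} {t3.2} {t4.2} (out.j = stage outer ports)


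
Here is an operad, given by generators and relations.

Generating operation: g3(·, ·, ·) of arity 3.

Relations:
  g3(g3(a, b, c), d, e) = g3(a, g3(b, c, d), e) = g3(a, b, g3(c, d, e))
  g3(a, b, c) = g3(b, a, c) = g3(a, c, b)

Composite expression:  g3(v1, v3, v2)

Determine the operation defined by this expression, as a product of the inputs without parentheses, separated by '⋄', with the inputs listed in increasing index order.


v1 ⋄ v2 ⋄ v3

Key point: g3 commutes, so take the v-inputs in any fixed order.
g3(v1, v3, v2) collapses to v1 ⋄ v3 ⋄ v2
sorting the factors by input index: v1 ⋄ v2 ⋄ v3


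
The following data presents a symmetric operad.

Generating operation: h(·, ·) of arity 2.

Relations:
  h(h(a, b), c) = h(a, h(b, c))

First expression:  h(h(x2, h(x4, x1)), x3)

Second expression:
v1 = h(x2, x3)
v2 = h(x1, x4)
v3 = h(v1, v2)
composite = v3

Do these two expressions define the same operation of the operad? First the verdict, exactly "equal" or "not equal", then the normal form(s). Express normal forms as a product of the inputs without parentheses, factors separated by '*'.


not equal — first x2 * x4 * x1 * x3, second x2 * x3 * x1 * x4

The first expression, normalized: x2 * x4 * x1 * x3
The second expression, normalized: x2 * x3 * x1 * x4
No match — not equal.


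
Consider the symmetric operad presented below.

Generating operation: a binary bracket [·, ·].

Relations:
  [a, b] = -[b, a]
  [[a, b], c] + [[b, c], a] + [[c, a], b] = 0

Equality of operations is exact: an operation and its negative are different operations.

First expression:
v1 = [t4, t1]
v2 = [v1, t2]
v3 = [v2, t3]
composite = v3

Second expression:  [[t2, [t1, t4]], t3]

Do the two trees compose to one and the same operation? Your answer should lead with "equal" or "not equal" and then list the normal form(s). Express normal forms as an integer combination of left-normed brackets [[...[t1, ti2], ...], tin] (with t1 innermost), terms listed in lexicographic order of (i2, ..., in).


The first expression, normalized: -[[[t1, t4], t2], t3]
The second expression, normalized: -[[[t1, t4], t2], t3]
The normal forms match — equal.

equal; both compose to -[[[t1, t4], t2], t3]


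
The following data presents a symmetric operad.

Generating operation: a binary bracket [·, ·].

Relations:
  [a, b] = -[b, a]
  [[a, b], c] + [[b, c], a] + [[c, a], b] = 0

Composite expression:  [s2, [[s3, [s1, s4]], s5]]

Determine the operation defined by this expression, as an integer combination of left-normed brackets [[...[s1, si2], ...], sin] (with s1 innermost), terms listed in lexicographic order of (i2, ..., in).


[[[[s1, s4], s3], s5], s2]


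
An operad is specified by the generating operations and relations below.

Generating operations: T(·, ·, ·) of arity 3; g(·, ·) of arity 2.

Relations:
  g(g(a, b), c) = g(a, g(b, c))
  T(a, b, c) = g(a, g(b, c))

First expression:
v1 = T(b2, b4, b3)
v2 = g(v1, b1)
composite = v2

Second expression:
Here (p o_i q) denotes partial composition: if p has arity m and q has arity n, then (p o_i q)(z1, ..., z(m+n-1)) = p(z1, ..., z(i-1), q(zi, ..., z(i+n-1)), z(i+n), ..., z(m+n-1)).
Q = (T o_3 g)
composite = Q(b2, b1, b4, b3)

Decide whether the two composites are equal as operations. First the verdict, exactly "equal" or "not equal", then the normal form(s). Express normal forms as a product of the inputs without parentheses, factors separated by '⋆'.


not equal; the first gives b2 ⋆ b4 ⋆ b3 ⋆ b1 and the second b2 ⋆ b1 ⋆ b4 ⋆ b3

The first expression, normalized: b2 ⋆ b4 ⋆ b3 ⋆ b1
The second expression, normalized: b2 ⋆ b1 ⋆ b4 ⋆ b3
The normal forms differ: not equal.


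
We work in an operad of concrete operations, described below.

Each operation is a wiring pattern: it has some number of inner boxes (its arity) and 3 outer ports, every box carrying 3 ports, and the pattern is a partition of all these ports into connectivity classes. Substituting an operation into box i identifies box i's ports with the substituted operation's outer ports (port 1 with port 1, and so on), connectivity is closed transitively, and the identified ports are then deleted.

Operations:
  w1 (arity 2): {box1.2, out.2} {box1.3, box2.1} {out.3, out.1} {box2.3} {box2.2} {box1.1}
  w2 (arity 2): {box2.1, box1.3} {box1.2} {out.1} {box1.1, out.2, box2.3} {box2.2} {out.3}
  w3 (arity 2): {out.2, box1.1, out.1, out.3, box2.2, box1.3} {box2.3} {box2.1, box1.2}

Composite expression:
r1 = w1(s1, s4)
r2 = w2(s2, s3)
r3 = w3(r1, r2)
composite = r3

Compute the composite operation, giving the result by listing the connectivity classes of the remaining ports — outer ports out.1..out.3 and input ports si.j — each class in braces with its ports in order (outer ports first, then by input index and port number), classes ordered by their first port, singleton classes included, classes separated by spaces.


{out.1, out.2, out.3, s2.1, s3.3} {s1.1} {s1.2} {s1.3, s4.1} {s2.2} {s2.3, s3.1} {s3.2} {s4.2} {s4.3}

Treat the ports identified at w3 as solder joints: merge, then drop.
after w1, the pattern on (s1, s4) reads {out.1, out.3} {out.2, s1.2} {s1.1} {s1.3, s4.1} {s4.2} {s4.3} (out.j = its outer ports)
after w2, the pattern on (s2, s3) reads {out.1} {out.2, s2.1, s3.3} {out.3} {s2.2} {s2.3, s3.1} {s3.2} (out.j = its outer ports)
after w3, the pattern on (s1, s4, s2, s3) reads {out.1, out.2, out.3, s2.1, s3.3} {s1.1} {s1.2} {s1.3, s4.1} {s2.2} {s2.3, s3.1} {s3.2} {s4.2} {s4.3} (out.j = its outer ports)


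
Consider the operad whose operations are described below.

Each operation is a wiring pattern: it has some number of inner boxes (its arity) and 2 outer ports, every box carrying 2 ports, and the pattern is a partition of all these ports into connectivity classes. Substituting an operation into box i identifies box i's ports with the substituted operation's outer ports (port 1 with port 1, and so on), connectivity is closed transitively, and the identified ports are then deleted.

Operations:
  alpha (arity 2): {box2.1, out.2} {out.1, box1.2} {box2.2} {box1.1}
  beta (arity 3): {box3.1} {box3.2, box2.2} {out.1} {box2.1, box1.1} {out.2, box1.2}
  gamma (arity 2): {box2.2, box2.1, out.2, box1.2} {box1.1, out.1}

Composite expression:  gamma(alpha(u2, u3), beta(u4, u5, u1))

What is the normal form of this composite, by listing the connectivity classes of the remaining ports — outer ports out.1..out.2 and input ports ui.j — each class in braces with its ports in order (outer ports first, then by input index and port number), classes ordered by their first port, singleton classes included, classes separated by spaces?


{out.1, u2.2} {out.2, u3.1, u4.2} {u1.1} {u1.2, u5.2} {u2.1} {u3.2} {u4.1, u5.1}


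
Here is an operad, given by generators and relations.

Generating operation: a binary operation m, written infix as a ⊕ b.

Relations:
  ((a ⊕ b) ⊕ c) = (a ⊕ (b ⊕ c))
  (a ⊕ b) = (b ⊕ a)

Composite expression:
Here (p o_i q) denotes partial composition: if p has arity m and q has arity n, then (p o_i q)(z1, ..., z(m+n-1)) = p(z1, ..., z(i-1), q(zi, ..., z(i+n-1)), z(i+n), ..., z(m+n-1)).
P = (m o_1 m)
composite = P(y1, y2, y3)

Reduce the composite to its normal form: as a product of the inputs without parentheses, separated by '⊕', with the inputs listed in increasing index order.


With m associative and commutative, the y-input set is all that matters.
(y1 ⊕ y2) linearizes to y1 ⊕ y2
((y1 ⊕ y2) ⊕ y3) linearizes to y1 ⊕ y2 ⊕ y3
reordering the factors by index: y1 ⊕ y2 ⊕ y3

y1 ⊕ y2 ⊕ y3


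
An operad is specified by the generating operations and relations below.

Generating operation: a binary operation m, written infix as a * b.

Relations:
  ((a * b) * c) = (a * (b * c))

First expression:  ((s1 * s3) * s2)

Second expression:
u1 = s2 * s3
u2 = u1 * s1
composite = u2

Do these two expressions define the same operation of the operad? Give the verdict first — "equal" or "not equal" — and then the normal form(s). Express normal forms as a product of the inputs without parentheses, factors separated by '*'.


not equal; first: s1 * s3 * s2; second: s2 * s3 * s1

In normal form, the first expression is s1 * s3 * s2
In normal form, the second expression is s2 * s3 * s1
The normal forms differ: not equal.


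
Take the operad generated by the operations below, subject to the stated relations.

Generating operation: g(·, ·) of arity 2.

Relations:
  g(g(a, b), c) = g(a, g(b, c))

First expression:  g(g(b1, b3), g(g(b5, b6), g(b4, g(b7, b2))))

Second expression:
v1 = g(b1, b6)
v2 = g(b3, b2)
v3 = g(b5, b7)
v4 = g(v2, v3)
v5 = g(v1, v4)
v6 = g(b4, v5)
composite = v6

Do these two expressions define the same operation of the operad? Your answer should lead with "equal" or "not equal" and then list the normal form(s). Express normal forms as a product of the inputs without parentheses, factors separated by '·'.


not equal; the first gives b1 · b3 · b5 · b6 · b4 · b7 · b2 and the second b4 · b1 · b6 · b3 · b2 · b5 · b7

In normal form, the first expression is b1 · b3 · b5 · b6 · b4 · b7 · b2
In normal form, the second expression is b4 · b1 · b6 · b3 · b2 · b5 · b7
The normal forms differ: not equal.


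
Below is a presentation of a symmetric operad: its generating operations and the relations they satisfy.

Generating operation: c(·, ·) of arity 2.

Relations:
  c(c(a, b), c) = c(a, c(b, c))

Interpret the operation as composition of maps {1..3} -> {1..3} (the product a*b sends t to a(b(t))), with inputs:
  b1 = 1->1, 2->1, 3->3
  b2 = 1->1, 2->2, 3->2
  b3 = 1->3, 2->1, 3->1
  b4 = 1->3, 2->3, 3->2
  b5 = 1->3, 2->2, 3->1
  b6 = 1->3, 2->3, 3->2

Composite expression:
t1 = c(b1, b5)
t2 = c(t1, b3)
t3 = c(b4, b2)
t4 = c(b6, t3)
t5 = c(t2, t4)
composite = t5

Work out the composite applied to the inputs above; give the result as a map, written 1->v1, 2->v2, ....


1->3, 2->3, 3->3

c(b1, b5) = 1->3, 2->1, 3->1
c(c(b1, b5), b3) = 1->1, 2->3, 3->3
c(b4, b2) = 1->3, 2->3, 3->3
c(b6, c(b4, b2)) = 1->2, 2->2, 3->2
c(c(c(b1, b5), b3), c(b6, c(b4, b2))) = 1->3, 2->3, 3->3


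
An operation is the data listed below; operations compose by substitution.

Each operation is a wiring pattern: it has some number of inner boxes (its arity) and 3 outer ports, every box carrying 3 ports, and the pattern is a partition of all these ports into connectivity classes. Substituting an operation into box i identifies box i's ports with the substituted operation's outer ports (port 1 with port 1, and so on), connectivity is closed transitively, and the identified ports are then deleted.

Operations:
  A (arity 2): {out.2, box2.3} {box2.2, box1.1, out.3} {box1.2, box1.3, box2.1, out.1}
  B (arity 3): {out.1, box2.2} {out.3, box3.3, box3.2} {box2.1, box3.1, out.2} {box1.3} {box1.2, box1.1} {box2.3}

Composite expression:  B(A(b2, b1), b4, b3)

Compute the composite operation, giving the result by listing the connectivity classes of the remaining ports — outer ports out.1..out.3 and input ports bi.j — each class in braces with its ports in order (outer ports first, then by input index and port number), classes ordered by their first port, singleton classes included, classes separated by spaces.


{out.1, b4.2} {out.2, b3.1, b4.1} {out.3, b3.2, b3.3} {b1.1, b1.3, b2.2, b2.3} {b1.2, b2.1} {b4.3}

Two ports join when wires chain via B-identified ports.
composing A on (b2, b1), with out.j its own outer ports: {out.1, b1.1, b2.2, b2.3} {out.2, b1.3} {out.3, b1.2, b2.1}
composing B on (b2, b1, b4, b3), with out.j its own outer ports: {out.1, b4.2} {out.2, b3.1, b4.1} {out.3, b3.2, b3.3} {b1.1, b1.3, b2.2, b2.3} {b1.2, b2.1} {b4.3}


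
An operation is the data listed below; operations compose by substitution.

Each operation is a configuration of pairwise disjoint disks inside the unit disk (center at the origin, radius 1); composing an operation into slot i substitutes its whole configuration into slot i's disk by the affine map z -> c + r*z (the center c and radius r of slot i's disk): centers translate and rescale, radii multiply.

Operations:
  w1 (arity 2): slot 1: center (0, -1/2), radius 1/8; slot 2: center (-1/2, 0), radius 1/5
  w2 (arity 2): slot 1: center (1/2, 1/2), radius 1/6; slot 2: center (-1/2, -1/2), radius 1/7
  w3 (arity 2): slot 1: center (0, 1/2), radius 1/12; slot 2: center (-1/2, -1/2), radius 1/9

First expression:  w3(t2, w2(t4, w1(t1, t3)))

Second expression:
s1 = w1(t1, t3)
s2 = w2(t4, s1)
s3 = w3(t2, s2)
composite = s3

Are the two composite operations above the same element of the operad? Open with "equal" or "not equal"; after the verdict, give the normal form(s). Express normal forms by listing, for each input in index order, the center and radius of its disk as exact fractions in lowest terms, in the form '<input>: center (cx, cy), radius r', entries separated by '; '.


Normal form of the first expression: t1: center (-5/9, -71/126), radius 1/504; t2: center (0, 1/2), radius 1/12; t3: center (-71/126, -5/9), radius 1/315; t4: center (-4/9, -4/9), radius 1/54
Normal form of the second expression: t1: center (-5/9, -71/126), radius 1/504; t2: center (0, 1/2), radius 1/12; t3: center (-71/126, -5/9), radius 1/315; t4: center (-4/9, -4/9), radius 1/54
Both agree, so they are equal.

equal; the common form is t1: center (-5/9, -71/126), radius 1/504; t2: center (0, 1/2), radius 1/12; t3: center (-71/126, -5/9), radius 1/315; t4: center (-4/9, -4/9), radius 1/54


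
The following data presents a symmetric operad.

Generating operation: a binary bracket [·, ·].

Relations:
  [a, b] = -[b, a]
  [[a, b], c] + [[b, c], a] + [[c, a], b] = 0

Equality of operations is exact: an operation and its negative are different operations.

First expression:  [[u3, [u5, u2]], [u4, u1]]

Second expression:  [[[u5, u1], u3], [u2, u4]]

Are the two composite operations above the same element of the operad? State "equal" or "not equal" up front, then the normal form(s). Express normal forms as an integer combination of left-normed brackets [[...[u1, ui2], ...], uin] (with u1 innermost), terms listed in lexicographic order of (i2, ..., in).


The first composite normalizes to [[[[u1, u4], u2], u5], u3] - [[[[u1, u4], u3], u2], u5] + [[[[u1, u4], u3], u5], u2] - [[[[u1, u4], u5], u2], u3]
The second composite normalizes to -[[[[u1, u5], u3], u2], u4] + [[[[u1, u5], u3], u4], u2]
Different reductions; not equal.

not equal; the first gives [[[[u1, u4], u2], u5], u3] - [[[[u1, u4], u3], u2], u5] + [[[[u1, u4], u3], u5], u2] - [[[[u1, u4], u5], u2], u3] and the second -[[[[u1, u5], u3], u2], u4] + [[[[u1, u5], u3], u4], u2]


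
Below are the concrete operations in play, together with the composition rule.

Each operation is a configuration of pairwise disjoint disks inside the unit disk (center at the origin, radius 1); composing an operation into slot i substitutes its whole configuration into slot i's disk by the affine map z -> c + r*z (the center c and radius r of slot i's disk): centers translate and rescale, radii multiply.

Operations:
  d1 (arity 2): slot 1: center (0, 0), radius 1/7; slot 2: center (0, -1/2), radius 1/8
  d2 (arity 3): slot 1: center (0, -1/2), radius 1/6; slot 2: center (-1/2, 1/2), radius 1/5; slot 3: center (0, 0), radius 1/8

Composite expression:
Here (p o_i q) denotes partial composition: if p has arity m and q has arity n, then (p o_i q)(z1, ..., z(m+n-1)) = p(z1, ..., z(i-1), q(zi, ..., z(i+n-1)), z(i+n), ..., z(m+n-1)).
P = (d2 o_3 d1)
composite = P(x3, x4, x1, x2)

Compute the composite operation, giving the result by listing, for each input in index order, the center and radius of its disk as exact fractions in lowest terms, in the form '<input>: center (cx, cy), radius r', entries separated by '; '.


x1: center (0, 0), radius 1/56; x2: center (0, -1/16), radius 1/64; x3: center (0, -1/2), radius 1/6; x4: center (-1/2, 1/2), radius 1/5

Follow each x-input down from d2: c' goes to c + r*c', radius to r*r'.
input x3: composing its 1 substitution step yields center (0, -1/2), radius 1/6
input x4: composing its 1 substitution step yields center (-1/2, 1/2), radius 1/5
input x1: composing its 2 substitution steps yields center (0, 0), radius 1/56
input x2: composing its 2 substitution steps yields center (0, -1/16), radius 1/64


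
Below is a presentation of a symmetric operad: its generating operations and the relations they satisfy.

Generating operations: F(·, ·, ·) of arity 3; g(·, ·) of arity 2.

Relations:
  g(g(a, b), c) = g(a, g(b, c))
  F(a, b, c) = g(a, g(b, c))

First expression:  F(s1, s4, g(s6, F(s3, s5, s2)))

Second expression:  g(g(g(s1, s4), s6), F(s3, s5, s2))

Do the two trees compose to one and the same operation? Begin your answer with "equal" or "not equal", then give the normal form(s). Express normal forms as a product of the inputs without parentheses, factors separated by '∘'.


equal; both compose to s1 ∘ s4 ∘ s6 ∘ s3 ∘ s5 ∘ s2

The first expression, normalized: s1 ∘ s4 ∘ s6 ∘ s3 ∘ s5 ∘ s2
The second expression, normalized: s1 ∘ s4 ∘ s6 ∘ s3 ∘ s5 ∘ s2
The normal forms match — equal.


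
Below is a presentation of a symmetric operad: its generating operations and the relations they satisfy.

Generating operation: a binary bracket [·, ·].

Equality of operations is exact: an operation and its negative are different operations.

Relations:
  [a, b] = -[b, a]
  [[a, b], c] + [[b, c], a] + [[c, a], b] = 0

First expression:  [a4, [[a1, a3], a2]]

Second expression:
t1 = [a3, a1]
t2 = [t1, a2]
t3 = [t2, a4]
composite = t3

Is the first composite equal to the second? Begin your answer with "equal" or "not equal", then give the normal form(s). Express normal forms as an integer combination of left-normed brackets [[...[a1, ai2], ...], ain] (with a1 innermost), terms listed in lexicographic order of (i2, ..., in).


equal: each reduces to -[[[a1, a3], a2], a4]

The first composite normalizes to -[[[a1, a3], a2], a4]
The second composite normalizes to -[[[a1, a3], a2], a4]
One common form — equal.


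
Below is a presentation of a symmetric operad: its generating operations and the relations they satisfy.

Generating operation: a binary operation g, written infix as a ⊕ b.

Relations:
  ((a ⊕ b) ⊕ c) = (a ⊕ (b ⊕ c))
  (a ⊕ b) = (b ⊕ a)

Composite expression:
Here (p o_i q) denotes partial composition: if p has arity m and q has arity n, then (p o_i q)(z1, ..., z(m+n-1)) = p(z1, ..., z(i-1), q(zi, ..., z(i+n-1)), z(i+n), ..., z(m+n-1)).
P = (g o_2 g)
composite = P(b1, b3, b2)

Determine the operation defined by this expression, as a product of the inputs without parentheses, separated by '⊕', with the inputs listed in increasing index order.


b1 ⊕ b2 ⊕ b3

Shape and order are irrelevant to g; the b-input set decides.
(b3 ⊕ b2) flattens to b3 ⊕ b2
(b1 ⊕ (b3 ⊕ b2)) flattens to b1 ⊕ b3 ⊕ b2
sorting the factors by input index: b1 ⊕ b2 ⊕ b3
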